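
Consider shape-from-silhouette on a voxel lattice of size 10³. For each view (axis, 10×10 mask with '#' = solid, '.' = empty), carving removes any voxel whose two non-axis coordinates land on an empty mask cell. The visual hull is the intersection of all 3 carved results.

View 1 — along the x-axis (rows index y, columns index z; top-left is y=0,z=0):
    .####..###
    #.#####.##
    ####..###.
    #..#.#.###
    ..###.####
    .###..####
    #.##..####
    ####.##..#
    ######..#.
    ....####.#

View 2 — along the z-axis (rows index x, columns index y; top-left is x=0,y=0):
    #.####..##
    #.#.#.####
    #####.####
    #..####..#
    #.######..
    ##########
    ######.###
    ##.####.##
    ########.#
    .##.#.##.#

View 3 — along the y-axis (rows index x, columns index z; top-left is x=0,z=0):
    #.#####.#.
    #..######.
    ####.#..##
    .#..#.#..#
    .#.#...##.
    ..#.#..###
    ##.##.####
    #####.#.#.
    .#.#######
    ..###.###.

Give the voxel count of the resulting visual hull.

343 voxels

start: 10×10×10 = 1000 voxels
V1 x: intersect with YZ mask (68 set) -- 680 left
V2 z: intersect with XY mask (78 set) -- 526 left
V3 y: intersect with XZ mask (63 set) -- 343 left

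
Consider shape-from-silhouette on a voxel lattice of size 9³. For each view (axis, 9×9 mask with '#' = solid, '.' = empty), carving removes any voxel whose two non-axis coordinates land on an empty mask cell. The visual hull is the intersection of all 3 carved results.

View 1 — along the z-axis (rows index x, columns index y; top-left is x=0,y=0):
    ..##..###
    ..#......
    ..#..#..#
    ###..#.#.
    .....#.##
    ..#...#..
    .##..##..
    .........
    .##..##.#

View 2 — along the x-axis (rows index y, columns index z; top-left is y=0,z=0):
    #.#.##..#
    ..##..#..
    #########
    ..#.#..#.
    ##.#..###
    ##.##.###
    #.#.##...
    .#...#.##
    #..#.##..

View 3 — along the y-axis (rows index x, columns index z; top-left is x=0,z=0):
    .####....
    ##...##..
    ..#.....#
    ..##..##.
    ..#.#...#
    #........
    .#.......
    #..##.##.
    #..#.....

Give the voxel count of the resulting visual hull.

voxel count = 44

start: 9×9×9 = 729 voxels
step 1: project along z, AND mask (28/81) → |grid| = 252
step 2: project along x, AND mask (45/81) → |grid| = 159
step 3: project along y, AND mask (26/81) → |grid| = 44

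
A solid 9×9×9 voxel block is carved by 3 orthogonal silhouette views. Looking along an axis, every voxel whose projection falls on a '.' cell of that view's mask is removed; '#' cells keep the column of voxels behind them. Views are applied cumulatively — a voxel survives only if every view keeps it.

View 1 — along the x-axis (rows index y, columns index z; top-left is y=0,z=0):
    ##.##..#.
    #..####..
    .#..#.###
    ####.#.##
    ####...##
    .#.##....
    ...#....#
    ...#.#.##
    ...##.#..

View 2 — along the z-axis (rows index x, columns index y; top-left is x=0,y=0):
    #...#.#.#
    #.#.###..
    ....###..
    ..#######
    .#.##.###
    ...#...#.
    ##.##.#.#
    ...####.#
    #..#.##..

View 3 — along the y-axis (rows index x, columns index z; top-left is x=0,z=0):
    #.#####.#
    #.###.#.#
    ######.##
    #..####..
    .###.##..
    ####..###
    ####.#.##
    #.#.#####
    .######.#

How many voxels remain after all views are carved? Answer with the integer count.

start: 9×9×9 = 729 voxels
after view 1 [x-axis, 40 of 81 cells solid] → remaining = 360
after view 2 [z-axis, 42 of 81 cells solid] → remaining = 182
after view 3 [y-axis, 59 of 81 cells solid] → remaining = 125

remaining voxels: 125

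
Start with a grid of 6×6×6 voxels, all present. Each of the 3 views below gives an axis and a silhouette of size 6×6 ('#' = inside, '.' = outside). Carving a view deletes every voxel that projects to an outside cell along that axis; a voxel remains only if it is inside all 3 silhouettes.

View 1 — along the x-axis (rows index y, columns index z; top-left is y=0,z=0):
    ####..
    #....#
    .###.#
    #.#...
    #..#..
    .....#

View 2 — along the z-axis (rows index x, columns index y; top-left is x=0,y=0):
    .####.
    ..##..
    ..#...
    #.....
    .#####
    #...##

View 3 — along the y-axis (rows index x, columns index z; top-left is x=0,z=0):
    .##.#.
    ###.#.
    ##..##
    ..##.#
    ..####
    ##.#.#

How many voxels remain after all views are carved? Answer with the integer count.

full grid |V| = 216
V1 x: intersect with YZ mask (15 set) -- 90 left
V2 z: intersect with XY mask (16 set) -- 42 left
V3 y: intersect with XZ mask (22 set) -- 24 left

24 voxels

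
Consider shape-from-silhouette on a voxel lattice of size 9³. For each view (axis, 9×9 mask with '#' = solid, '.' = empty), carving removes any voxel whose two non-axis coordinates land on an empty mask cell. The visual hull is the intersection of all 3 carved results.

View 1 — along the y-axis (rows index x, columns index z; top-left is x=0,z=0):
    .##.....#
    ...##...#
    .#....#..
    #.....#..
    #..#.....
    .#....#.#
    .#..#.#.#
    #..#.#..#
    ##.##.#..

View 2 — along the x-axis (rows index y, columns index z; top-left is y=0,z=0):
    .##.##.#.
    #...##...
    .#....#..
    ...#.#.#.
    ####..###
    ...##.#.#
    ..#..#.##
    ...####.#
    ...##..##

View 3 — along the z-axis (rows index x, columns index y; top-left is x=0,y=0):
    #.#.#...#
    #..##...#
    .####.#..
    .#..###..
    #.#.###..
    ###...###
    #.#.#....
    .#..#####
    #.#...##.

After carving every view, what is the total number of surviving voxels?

full grid |V| = 729
[1] y-view keeps 28 columns → grid now 252
[2] x-view keeps 37 columns → grid now 111
[3] z-view keeps 41 columns → grid now 60

60 voxels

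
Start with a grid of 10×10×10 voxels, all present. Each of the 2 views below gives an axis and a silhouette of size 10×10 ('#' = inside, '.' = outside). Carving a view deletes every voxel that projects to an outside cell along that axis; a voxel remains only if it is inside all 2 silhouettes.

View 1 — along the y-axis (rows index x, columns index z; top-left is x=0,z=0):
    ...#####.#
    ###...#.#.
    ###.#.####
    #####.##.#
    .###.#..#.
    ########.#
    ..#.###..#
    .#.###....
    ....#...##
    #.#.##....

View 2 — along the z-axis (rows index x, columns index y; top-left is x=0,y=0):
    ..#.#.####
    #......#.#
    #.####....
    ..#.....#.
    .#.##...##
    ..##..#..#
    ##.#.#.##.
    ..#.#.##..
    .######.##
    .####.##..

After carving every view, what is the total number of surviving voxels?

voxel count = 262

start: 10×10×10 = 1000 voxels
after view 1 [y-axis, 57 of 100 cells solid] → remaining = 570
after view 2 [z-axis, 49 of 100 cells solid] → remaining = 262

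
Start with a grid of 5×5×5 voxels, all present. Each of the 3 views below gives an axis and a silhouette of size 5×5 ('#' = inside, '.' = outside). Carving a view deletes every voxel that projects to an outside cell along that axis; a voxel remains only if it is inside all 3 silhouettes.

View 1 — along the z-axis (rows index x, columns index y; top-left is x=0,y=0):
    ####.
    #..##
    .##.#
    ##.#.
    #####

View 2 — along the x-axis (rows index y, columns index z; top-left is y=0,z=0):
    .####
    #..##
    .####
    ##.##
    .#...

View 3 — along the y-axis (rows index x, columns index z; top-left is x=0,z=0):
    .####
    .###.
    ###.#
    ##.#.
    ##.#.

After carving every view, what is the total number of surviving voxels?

initial block: 5^3 = 125
[1] z-view keeps 18 columns → grid now 90
[2] x-view keeps 16 columns → grid now 59
[3] y-view keeps 17 columns → grid now 42

42 voxels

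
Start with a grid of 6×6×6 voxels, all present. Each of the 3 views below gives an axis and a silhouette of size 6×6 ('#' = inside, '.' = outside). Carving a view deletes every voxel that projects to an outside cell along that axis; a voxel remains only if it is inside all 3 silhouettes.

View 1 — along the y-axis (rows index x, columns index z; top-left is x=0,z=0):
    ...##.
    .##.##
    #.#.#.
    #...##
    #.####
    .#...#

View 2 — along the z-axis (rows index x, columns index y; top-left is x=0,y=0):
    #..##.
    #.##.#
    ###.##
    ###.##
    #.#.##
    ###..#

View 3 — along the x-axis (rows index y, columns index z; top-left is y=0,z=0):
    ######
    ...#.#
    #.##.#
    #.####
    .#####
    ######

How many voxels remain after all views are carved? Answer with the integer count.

initial block: 6^3 = 216
step 1: project along y, AND mask (19/36) → |grid| = 114
step 2: project along z, AND mask (25/36) → |grid| = 80
step 3: project along x, AND mask (28/36) → |grid| = 64

|visual hull| = 64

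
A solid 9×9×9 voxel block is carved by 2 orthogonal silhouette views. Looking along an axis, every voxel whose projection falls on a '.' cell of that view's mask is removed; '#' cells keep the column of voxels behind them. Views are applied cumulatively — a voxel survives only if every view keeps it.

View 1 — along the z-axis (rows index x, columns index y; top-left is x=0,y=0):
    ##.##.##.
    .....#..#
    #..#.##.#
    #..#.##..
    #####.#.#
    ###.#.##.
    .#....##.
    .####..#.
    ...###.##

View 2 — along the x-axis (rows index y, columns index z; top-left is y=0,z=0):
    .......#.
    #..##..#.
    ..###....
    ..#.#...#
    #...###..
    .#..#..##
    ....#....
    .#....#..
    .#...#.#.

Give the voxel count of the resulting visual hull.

start: 9×9×9 = 729 voxels
V1 z: intersect with XY mask (43 set) -- 387 left
V2 x: intersect with YZ mask (25 set) -- 116 left

voxel count = 116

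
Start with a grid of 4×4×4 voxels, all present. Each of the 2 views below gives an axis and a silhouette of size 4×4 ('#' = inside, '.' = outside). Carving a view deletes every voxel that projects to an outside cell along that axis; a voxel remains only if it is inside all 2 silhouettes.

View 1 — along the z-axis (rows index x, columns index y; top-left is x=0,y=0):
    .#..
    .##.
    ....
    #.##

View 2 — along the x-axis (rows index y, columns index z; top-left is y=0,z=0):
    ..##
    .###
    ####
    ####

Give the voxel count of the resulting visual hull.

20 voxels

full grid |V| = 64
step 1: project along z, AND mask (6/16) → |grid| = 24
step 2: project along x, AND mask (13/16) → |grid| = 20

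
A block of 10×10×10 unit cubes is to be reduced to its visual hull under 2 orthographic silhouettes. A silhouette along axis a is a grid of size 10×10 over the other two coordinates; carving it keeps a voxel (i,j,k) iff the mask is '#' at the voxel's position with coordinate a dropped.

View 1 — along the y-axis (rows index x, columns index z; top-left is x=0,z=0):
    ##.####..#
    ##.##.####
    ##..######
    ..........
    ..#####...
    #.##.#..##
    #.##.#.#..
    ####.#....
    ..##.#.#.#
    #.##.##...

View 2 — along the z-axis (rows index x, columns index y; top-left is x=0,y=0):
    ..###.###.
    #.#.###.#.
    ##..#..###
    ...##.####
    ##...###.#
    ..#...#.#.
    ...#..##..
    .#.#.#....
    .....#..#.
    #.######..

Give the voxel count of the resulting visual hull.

start: 10×10×10 = 1000 voxels
carve view 1 (along y, XZ-mask fill 54/100): 540 voxels remain
carve view 2 (along z, XY-mask fill 48/100): 261 voxels remain

remaining voxels: 261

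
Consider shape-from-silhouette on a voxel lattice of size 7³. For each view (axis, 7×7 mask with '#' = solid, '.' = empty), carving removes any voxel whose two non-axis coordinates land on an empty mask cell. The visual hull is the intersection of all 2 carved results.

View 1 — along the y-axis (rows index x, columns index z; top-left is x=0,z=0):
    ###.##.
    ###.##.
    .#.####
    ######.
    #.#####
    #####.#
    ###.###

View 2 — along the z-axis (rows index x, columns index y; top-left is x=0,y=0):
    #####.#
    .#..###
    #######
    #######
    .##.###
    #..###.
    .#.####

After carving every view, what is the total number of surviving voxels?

|visual hull| = 211

start: 7×7×7 = 343 voxels
carve view 1 (along y, XZ-mask fill 39/49): 273 voxels remain
carve view 2 (along z, XY-mask fill 38/49): 211 voxels remain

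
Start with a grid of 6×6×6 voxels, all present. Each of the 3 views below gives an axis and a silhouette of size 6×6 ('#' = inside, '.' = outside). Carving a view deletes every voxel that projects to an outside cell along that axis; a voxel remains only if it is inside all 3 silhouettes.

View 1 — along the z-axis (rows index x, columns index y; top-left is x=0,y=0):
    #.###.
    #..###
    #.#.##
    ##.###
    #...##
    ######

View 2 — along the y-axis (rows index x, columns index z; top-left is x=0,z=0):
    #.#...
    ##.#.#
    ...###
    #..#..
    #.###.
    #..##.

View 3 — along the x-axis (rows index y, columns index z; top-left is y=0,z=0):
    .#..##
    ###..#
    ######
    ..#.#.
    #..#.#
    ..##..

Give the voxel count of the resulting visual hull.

start: 6×6×6 = 216 voxels
  1. axis=2 (XY plane), |mask|=26  ⇒  voxels=156
  2. axis=1 (XZ plane), |mask|=18  ⇒  voxels=76
  3. axis=0 (YZ plane), |mask|=20  ⇒  voxels=36

voxel count = 36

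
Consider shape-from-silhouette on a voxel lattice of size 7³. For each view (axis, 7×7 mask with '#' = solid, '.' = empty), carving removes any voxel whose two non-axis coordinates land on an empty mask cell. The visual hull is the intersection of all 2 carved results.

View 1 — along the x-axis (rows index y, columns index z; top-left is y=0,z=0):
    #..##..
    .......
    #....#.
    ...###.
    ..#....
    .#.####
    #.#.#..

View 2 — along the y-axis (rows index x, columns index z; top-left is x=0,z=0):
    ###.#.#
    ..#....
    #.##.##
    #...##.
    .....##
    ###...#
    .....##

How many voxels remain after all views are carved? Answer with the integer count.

remaining voxels: 50

before carving: 343 voxels (7×7×7)
V1 x: intersect with YZ mask (17 set) -- 119 left
V2 y: intersect with XZ mask (22 set) -- 50 left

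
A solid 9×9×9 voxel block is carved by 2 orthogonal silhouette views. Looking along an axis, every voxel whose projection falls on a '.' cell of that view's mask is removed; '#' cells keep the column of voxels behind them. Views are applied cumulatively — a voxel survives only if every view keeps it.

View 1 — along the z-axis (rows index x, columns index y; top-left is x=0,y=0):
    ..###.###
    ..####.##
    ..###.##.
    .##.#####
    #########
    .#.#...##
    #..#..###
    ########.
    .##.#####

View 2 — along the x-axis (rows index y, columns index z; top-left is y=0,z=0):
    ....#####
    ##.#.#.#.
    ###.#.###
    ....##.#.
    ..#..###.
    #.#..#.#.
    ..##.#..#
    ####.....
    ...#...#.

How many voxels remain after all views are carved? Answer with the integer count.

remaining voxels: 236

initial block: 9^3 = 729
after view 1 [z-axis, 57 of 81 cells solid] → remaining = 513
after view 2 [x-axis, 38 of 81 cells solid] → remaining = 236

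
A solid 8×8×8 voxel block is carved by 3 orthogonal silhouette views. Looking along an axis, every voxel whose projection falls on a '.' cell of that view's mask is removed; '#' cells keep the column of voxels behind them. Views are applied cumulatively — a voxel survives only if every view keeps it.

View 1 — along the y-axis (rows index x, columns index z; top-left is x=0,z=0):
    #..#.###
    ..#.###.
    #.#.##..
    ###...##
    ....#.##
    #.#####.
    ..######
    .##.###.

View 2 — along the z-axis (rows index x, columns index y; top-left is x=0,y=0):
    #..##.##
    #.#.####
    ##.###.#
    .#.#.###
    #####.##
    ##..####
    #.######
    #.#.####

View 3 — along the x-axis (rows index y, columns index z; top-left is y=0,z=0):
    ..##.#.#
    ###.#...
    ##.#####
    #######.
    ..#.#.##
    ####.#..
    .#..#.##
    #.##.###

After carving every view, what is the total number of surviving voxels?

|visual hull| = 147

full grid |V| = 512
V1 y: intersect with XZ mask (38 set) -- 304 left
V2 z: intersect with XY mask (48 set) -- 227 left
V3 x: intersect with YZ mask (41 set) -- 147 left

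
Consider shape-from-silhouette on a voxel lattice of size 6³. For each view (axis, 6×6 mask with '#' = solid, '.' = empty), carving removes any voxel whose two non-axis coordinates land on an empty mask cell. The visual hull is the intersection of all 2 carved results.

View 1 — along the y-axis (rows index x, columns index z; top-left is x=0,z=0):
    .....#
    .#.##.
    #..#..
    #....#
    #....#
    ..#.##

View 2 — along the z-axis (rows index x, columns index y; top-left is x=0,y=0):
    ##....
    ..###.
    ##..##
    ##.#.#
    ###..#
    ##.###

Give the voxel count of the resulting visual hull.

start: 6×6×6 = 216 voxels
carve view 1 (along y, XZ-mask fill 13/36): 78 voxels remain
carve view 2 (along z, XY-mask fill 22/36): 50 voxels remain

voxel count = 50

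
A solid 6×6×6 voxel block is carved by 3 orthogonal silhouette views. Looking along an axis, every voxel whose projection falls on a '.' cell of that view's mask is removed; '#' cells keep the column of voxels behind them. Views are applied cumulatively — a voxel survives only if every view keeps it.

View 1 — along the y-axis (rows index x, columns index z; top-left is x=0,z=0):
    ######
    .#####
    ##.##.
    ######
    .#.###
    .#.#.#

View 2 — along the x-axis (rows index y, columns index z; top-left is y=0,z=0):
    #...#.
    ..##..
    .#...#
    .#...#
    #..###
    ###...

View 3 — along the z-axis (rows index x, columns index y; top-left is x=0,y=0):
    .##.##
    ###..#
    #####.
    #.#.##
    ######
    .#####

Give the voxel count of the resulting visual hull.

remaining voxels: 55

before carving: 216 voxels (6×6×6)
carve view 1 (along y, XZ-mask fill 28/36): 168 voxels remain
carve view 2 (along x, YZ-mask fill 15/36): 70 voxels remain
carve view 3 (along z, XY-mask fill 28/36): 55 voxels remain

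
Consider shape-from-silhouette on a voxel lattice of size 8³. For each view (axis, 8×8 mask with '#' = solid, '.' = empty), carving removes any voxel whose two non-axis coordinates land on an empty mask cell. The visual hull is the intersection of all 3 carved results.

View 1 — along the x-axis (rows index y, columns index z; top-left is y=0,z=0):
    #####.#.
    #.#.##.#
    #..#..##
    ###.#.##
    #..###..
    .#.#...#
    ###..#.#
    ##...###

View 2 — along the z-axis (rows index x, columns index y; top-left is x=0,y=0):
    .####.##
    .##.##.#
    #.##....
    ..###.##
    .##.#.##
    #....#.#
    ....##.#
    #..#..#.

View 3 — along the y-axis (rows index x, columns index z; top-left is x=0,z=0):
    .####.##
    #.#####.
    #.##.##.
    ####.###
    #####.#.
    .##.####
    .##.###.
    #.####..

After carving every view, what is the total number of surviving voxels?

full grid |V| = 512
[1] x-view keeps 38 columns → grid now 304
[2] z-view keeps 33 columns → grid now 156
[3] y-view keeps 46 columns → grid now 107

voxel count = 107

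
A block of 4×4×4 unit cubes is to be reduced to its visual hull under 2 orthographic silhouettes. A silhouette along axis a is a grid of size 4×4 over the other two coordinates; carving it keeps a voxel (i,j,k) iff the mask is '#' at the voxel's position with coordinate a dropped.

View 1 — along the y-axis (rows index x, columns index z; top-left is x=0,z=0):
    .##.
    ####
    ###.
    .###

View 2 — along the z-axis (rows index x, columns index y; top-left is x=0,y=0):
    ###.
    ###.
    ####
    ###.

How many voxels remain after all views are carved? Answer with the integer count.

remaining voxels: 39

before carving: 64 voxels (4×4×4)
[1] y-view keeps 12 columns → grid now 48
[2] z-view keeps 13 columns → grid now 39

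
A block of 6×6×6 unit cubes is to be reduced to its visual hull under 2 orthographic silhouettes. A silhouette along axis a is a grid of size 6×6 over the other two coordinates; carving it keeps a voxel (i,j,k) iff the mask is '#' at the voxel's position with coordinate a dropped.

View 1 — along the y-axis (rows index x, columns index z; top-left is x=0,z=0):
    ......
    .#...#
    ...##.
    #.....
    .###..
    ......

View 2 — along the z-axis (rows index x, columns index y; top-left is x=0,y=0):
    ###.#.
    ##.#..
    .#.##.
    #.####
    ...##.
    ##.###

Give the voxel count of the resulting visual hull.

before carving: 216 voxels (6×6×6)
V1 y: intersect with XZ mask (8 set) -- 48 left
V2 z: intersect with XY mask (22 set) -- 23 left

remaining voxels: 23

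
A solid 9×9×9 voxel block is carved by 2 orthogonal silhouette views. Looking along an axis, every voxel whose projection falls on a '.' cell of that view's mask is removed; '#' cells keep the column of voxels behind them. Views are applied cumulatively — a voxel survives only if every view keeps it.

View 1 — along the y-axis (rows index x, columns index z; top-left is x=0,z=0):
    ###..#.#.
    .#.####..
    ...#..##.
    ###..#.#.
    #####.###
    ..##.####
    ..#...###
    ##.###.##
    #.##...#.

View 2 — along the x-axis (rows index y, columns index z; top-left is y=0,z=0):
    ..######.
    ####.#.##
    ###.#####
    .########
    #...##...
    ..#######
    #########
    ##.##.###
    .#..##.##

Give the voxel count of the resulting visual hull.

full grid |V| = 729
carve view 1 (along y, XZ-mask fill 47/81): 423 voxels remain
carve view 2 (along x, YZ-mask fill 60/81): 313 voxels remain

|visual hull| = 313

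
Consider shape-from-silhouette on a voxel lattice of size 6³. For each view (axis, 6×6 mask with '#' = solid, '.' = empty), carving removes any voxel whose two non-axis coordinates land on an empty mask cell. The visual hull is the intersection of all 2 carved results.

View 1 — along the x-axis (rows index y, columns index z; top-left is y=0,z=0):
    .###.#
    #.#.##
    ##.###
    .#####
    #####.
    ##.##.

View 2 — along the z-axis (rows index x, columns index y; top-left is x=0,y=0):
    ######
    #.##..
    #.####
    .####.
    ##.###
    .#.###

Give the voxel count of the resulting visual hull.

voxel count = 123

full grid |V| = 216
after view 1 [x-axis, 27 of 36 cells solid] → remaining = 162
after view 2 [z-axis, 27 of 36 cells solid] → remaining = 123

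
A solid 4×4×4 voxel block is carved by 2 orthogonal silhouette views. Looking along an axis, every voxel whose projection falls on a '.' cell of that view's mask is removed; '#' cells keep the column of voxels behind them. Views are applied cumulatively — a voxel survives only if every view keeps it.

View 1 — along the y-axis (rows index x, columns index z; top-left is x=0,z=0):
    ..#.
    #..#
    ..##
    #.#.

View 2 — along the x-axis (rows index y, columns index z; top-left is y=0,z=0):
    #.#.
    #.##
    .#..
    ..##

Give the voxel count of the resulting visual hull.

17 voxels

before carving: 64 voxels (4×4×4)
step 1: project along y, AND mask (7/16) → |grid| = 28
step 2: project along x, AND mask (8/16) → |grid| = 17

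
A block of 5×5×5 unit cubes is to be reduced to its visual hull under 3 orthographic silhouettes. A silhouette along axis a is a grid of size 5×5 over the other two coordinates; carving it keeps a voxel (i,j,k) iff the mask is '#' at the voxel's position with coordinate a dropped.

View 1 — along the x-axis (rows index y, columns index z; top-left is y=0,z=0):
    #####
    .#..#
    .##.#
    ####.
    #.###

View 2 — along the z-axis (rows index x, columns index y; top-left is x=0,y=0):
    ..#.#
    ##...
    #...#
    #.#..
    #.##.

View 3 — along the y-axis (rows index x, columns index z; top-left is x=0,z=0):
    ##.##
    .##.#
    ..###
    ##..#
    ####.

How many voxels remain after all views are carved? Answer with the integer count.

initial block: 5^3 = 125
after view 1 [x-axis, 18 of 25 cells solid] → remaining = 90
after view 2 [z-axis, 11 of 25 cells solid] → remaining = 43
after view 3 [y-axis, 17 of 25 cells solid] → remaining = 31

|visual hull| = 31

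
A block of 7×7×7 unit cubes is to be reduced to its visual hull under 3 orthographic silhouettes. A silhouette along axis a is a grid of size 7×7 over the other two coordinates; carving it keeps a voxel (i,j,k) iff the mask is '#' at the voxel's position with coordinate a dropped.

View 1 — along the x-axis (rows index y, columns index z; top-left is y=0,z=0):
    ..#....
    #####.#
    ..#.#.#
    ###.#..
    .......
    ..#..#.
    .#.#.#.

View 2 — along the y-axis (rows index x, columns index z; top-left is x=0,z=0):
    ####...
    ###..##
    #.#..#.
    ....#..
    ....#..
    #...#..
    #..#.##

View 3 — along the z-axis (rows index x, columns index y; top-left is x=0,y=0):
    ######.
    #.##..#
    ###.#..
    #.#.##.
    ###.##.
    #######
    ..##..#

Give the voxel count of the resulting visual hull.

34 voxels

before carving: 343 voxels (7×7×7)
V1 x: intersect with YZ mask (19 set) -- 133 left
V2 y: intersect with XZ mask (20 set) -- 54 left
V3 z: intersect with XY mask (33 set) -- 34 left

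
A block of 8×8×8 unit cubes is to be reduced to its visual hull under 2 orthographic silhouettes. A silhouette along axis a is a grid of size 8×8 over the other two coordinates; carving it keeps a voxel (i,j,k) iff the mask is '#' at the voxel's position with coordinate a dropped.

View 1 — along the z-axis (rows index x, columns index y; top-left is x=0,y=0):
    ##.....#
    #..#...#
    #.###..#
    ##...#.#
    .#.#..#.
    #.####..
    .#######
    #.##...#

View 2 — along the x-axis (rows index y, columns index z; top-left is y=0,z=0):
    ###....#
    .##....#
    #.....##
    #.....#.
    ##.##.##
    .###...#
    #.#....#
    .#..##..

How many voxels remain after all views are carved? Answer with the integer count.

before carving: 512 voxels (8×8×8)
carve view 1 (along z, XY-mask fill 34/64): 272 voxels remain
carve view 2 (along x, YZ-mask fill 28/64): 114 voxels remain

|visual hull| = 114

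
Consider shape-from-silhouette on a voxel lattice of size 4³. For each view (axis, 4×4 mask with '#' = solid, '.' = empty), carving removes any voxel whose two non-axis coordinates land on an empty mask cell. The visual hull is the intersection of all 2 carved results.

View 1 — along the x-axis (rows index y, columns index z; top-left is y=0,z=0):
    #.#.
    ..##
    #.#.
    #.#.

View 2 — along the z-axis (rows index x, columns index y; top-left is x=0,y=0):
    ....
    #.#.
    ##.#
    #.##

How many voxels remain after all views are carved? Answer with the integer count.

voxel count = 16

before carving: 64 voxels (4×4×4)
  1. axis=0 (YZ plane), |mask|=8  ⇒  voxels=32
  2. axis=2 (XY plane), |mask|=8  ⇒  voxels=16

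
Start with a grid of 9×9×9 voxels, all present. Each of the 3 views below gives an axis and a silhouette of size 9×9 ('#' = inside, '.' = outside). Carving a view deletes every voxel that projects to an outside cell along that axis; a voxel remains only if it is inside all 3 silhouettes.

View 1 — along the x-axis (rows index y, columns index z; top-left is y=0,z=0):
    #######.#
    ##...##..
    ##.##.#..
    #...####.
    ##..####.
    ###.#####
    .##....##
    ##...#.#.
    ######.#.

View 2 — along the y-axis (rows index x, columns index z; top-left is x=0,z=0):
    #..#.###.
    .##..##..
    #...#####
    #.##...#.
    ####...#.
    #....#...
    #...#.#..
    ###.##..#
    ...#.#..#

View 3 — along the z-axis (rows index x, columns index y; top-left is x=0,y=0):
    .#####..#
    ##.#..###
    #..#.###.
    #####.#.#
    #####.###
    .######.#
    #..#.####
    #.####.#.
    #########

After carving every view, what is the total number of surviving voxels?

before carving: 729 voxels (9×9×9)
after view 1 [x-axis, 51 of 81 cells solid] → remaining = 459
after view 2 [y-axis, 38 of 81 cells solid] → remaining = 225
after view 3 [z-axis, 60 of 81 cells solid] → remaining = 161

remaining voxels: 161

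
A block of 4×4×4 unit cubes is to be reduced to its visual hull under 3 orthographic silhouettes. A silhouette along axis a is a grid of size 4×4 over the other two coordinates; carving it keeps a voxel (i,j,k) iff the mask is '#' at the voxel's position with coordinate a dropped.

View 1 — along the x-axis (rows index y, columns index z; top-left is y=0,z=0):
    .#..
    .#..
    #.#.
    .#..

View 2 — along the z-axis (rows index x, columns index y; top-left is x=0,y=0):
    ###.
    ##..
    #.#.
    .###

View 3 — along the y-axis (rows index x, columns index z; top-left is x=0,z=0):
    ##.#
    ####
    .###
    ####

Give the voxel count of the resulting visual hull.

11 voxels

start: 4×4×4 = 64 voxels
V1 x: intersect with YZ mask (5 set) -- 20 left
V2 z: intersect with XY mask (10 set) -- 13 left
V3 y: intersect with XZ mask (14 set) -- 11 left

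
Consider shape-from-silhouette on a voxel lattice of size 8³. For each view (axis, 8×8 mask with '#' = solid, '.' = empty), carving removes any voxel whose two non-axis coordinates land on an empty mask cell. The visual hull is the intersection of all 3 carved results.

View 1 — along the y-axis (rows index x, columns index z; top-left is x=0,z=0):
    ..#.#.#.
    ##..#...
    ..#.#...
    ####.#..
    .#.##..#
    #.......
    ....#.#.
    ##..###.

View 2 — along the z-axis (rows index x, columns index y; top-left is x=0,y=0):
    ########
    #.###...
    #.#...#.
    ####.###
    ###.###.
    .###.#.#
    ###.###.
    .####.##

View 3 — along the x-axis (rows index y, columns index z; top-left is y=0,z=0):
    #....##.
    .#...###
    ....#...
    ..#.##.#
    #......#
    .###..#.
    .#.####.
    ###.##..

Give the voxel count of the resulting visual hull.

before carving: 512 voxels (8×8×8)
step 1: project along y, AND mask (25/64) → |grid| = 200
step 2: project along z, AND mask (45/64) → |grid| = 148
step 3: project along x, AND mask (28/64) → |grid| = 64

voxel count = 64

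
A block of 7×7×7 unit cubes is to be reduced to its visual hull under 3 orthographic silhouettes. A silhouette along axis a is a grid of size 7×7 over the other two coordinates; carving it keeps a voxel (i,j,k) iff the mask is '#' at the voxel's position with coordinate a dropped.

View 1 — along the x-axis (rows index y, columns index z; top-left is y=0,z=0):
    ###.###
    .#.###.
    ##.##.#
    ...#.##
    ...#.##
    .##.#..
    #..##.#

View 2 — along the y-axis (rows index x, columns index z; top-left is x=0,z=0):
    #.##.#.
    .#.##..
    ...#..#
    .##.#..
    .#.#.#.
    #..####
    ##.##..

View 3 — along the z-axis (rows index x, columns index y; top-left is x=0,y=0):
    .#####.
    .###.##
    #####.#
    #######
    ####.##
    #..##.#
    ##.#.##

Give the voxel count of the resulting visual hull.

full grid |V| = 343
carve view 1 (along x, YZ-mask fill 28/49): 196 voxels remain
carve view 2 (along y, XZ-mask fill 24/49): 101 voxels remain
carve view 3 (along z, XY-mask fill 38/49): 78 voxels remain

78 voxels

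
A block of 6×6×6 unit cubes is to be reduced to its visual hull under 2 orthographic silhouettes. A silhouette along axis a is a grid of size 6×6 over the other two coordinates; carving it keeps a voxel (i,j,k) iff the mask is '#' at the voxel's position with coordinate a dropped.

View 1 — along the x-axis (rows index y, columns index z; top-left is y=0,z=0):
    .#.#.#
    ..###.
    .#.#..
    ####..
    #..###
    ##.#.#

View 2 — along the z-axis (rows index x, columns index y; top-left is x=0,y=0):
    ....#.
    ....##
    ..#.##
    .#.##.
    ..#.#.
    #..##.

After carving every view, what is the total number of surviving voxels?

voxel count = 50

start: 6×6×6 = 216 voxels
after view 1 [x-axis, 20 of 36 cells solid] → remaining = 120
after view 2 [z-axis, 14 of 36 cells solid] → remaining = 50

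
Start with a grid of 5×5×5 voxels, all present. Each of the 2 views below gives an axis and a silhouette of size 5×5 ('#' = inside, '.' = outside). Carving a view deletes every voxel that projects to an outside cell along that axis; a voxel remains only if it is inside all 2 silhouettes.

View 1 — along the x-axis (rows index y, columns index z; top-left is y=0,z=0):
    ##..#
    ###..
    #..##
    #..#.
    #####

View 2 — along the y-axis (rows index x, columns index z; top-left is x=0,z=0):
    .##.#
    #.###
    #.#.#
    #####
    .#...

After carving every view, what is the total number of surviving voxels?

start: 5×5×5 = 125 voxels
[1] x-view keeps 16 columns → grid now 80
[2] y-view keeps 16 columns → grid now 50

remaining voxels: 50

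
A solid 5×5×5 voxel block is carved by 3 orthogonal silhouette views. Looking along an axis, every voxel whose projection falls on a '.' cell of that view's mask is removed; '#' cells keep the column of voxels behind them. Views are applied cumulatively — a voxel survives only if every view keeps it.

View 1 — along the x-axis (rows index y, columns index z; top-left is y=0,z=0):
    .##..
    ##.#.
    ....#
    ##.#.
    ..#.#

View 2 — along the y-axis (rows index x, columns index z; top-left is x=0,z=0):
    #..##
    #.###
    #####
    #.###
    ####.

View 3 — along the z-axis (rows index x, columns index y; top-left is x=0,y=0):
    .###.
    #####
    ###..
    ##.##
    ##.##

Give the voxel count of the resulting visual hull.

initial block: 5^3 = 125
V1 x: intersect with YZ mask (11 set) -- 55 left
V2 y: intersect with XZ mask (20 set) -- 42 left
V3 z: intersect with XY mask (19 set) -- 35 left

remaining voxels: 35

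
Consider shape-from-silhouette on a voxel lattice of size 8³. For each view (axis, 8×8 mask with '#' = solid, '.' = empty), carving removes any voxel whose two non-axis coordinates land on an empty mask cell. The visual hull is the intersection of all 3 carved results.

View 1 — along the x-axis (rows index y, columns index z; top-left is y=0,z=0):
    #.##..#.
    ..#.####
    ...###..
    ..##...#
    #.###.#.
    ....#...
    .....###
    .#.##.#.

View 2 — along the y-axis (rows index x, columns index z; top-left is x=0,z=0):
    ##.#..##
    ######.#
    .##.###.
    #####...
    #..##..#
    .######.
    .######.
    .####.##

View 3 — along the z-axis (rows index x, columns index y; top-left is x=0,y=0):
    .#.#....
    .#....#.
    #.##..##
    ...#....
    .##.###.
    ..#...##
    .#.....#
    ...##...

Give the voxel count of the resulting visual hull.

start: 8×8×8 = 512 voxels
[1] x-view keeps 28 columns → grid now 224
[2] y-view keeps 44 columns → grid now 158
[3] z-view keeps 22 columns → grid now 55

voxel count = 55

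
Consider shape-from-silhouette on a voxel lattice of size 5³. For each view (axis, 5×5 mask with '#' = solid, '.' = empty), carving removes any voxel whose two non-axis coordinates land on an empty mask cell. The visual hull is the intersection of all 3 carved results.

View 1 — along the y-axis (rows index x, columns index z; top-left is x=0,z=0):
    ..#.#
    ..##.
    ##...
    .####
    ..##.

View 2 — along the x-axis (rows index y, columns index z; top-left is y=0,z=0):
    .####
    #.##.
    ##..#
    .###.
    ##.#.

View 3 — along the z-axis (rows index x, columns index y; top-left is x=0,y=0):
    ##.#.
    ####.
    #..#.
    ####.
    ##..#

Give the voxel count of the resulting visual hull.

initial block: 5^3 = 125
carve view 1 (along y, XZ-mask fill 12/25): 60 voxels remain
carve view 2 (along x, YZ-mask fill 16/25): 39 voxels remain
carve view 3 (along z, XY-mask fill 16/25): 28 voxels remain

28 voxels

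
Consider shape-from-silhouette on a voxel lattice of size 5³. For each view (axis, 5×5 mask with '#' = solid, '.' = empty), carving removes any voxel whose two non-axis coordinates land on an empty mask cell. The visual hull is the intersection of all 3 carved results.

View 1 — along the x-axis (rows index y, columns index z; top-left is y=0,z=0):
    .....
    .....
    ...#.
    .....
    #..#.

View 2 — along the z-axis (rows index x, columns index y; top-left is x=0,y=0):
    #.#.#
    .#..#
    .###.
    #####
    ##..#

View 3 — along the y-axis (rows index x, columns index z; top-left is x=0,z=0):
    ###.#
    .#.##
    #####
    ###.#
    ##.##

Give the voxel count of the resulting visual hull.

remaining voxels: 6

before carving: 125 voxels (5×5×5)
  1. axis=0 (YZ plane), |mask|=3  ⇒  voxels=15
  2. axis=2 (XY plane), |mask|=16  ⇒  voxels=11
  3. axis=1 (XZ plane), |mask|=20  ⇒  voxels=6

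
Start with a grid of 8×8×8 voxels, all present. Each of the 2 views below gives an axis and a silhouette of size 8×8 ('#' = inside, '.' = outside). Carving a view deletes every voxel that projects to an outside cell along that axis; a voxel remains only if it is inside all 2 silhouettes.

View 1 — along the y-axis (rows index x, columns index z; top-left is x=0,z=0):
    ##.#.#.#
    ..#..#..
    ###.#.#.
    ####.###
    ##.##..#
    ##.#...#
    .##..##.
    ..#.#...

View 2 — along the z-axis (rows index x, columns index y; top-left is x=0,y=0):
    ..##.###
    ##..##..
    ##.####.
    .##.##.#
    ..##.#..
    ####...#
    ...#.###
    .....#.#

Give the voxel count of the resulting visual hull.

153 voxels

start: 8×8×8 = 512 voxels
[1] y-view keeps 34 columns → grid now 272
[2] z-view keeps 34 columns → grid now 153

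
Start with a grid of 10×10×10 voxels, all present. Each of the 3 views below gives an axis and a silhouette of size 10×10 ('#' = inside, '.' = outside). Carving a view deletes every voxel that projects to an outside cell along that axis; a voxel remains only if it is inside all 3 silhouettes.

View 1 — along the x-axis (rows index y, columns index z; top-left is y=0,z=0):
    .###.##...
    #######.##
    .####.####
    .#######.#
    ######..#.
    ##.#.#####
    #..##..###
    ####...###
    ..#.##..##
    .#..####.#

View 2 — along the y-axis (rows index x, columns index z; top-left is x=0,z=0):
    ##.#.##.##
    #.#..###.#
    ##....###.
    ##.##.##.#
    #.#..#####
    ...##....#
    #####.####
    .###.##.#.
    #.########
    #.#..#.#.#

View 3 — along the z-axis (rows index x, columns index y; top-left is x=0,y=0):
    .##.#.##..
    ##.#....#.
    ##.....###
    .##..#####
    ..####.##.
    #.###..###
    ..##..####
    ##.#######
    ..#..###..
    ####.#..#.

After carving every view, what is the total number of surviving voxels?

256 voxels

start: 10×10×10 = 1000 voxels
[1] x-view keeps 69 columns → grid now 690
[2] y-view keeps 64 columns → grid now 436
[3] z-view keeps 59 columns → grid now 256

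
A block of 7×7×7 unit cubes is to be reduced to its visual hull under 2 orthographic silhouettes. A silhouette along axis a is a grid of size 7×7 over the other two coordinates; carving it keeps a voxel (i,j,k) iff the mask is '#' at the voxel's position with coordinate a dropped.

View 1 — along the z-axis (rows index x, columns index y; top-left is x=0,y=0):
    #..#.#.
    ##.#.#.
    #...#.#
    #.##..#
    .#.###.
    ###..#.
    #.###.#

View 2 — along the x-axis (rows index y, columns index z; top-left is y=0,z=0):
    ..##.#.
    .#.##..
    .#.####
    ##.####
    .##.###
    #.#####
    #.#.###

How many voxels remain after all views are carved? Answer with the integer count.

initial block: 7^3 = 343
step 1: project along z, AND mask (27/49) → |grid| = 189
step 2: project along x, AND mask (33/49) → |grid| = 126

126 voxels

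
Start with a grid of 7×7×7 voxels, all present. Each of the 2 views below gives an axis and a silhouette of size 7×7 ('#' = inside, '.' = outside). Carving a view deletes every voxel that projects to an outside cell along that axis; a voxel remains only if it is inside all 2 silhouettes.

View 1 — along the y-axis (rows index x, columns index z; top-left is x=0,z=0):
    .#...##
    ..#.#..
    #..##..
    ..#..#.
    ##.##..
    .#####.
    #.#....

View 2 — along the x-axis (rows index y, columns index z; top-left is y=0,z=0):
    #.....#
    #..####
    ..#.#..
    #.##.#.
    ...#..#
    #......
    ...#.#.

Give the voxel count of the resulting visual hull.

|visual hull| = 52

start: 7×7×7 = 343 voxels
after view 1 [y-axis, 21 of 49 cells solid] → remaining = 147
after view 2 [x-axis, 18 of 49 cells solid] → remaining = 52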